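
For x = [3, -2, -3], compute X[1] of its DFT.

X[1] = Σ(n=0 to 2) x[n] · ω_3^(1n) where ω_3 = e^(-2πi/3)
= (3)·ω_3^0 + (-2)·ω_3^1 + (-3)·ω_3^2

X[1] = 5.5000-0.8660i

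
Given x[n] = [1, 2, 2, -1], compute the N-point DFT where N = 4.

X[k] = Σ(n=0 to 3) x[n] · ω_4^(nk)
where ω_4 = e^(-2πi/4)

Computing each X[k]:
X[0] = 4
X[1] = -1-3i
X[2] = 2
X[3] = -1+3i

X = [4, -1-3i, 2, -1+3i]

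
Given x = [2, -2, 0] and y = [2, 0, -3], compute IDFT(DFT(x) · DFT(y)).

(x ⊛ y)[n] = Σ(m=0 to 2) x[m] · y[(n-m) mod 3]

Computing each output sample:
(x ⊛ y)[0] = 10
(x ⊛ y)[1] = -4
(x ⊛ y)[2] = -6

x ⊛ y = [10, -4, -6]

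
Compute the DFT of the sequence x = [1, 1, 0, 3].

X[k] = Σ(n=0 to 3) x[n] · ω_4^(nk)
where ω_4 = e^(-2πi/4)

Computing each X[k]:
X[0] = 5
X[1] = 1+2i
X[2] = -3
X[3] = 1-2i

X = [5, 1+2i, -3, 1-2i]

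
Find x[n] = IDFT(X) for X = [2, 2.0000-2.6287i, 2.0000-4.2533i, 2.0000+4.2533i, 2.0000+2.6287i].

x[n] = (1/5) Σ(k=0 to 4) X[k] · e^(2πikn/5)

Computing each x[n]:
x[0] = 2
x[1] = 2
x[2] = -1
x[3] = 1
x[4] = -2

x = [2, 2, -1, 1, -2]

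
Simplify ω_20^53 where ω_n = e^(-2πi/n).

Since ω_20^20 = 1, powers reduce modulo 20.
53 mod 20 = 13
So ω_20^53 = ω_20^13 = e^(-2πi·13/20)

ω_20^53 = ω_20^13 = -0.5878+0.8090i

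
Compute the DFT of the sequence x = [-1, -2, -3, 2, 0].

X[k] = Σ(n=0 to 4) x[n] · ω_5^(nk)
where ω_5 = e^(-2πi/5)

Computing each X[k]:
X[0] = -4
X[1] = -0.8090+4.8410i
X[2] = 0.3090-3.5797i
X[3] = 0.3090+3.5797i
X[4] = -0.8090-4.8410i

X = [-4, -0.8090+4.8410i, 0.3090-3.5797i, 0.3090+3.5797i, -0.8090-4.8410i]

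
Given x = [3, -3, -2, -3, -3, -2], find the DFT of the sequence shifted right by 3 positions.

Time shift by 3: X_shifted[k] = ω_6^(3k) · X[k]
Shifted x = [-3, -3, -2, 3, -3, -2]

DFT(x[n-3]) = [-10, -6, 5.0000+1.7321i, -6, 5.0000-1.7321i, -6]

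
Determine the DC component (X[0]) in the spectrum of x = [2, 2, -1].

X[0] = Σ(n=0 to 2) x[n] · ω_3^0 = Σ x[n]
= (2) + (2) + (-1)

X[0] = 3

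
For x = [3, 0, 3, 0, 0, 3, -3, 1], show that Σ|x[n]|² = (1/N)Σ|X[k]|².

Time domain:
Σ|x[n]|² = |3|² + |0|² + |3|² + |0|² + |0|² + |3|² + |-3|² + |1|² = 37.0000

Frequency domain:
(1/8)Σ|X[k]|² = (1/8)(|7|² + |1.5858-3.1716i|² + |3-2i|² + |4.4142+8.8284i|² + |-1|² + |4.4142-8.8284i|² + |3+2i|² + |1.5858+3.1716i|²) = (1/8)·296.0000 = 37.0000

Both sides agree, confirming Parseval's theorem.

Σ|x[n]|² = (1/N)Σ|X[k]|² = 37.0000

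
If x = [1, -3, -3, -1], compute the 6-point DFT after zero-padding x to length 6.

Original 4-point DFT: [-6, 4+2i, 2, 4-2i]
Zero-padded 6-point DFT provides frequency interpolation.

DFT_6([x, 0, ...]) = [-6, 2.0000+5.1962i, 3, 2, 3, 2.0000-5.1962i]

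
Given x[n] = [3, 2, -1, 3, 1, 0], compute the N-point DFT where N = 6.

X[k] = Σ(n=0 to 5) x[n] · ω_6^(nk)
where ω_6 = e^(-2πi/6)

Computing each X[k]:
X[0] = 8
X[1] = 1
X[2] = 5.0000-3.4641i
X[3] = -2
X[4] = 5.0000+3.4641i
X[5] = 1

X = [8, 1, 5.0000-3.4641i, -2, 5.0000+3.4641i, 1]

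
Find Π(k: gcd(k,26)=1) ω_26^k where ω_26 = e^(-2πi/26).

The primitive 26th roots of unity are ω_26^k for k coprime to 26: k ∈ {1, 3, 5, 7, 9, 11, 15, 17, 19, 21, 23, 25}
Their product equals the constant term of the cyclotomic polynomial Φ_26(x) up to sign.
For n ≥ 3, the product of all primitive nth roots of unity is 1. (For n=1 it is 1; for n=2 it is -1.)

1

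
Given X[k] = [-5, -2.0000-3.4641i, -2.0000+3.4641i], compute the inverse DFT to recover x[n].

x[n] = (1/3) Σ(k=0 to 2) X[k] · e^(2πikn/3)

Computing each x[n]:
x[0] = -3
x[1] = 1
x[2] = -3

x = [-3, 1, -3]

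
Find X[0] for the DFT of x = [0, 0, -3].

X[0] = Σ(n=0 to 2) x[n] · ω_3^0 = Σ x[n]
= (0) + (0) + (-3)

X[0] = -3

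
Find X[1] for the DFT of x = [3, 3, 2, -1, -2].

X[1] = Σ(n=0 to 4) x[n] · ω_5^(1n) where ω_5 = e^(-2πi/5)
= (3)·ω_5^0 + (3)·ω_5^1 + (2)·ω_5^2 + (-1)·ω_5^3 + (-2)·ω_5^4

X[1] = 2.5000-6.5186i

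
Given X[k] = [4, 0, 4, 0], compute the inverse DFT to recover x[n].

x[n] = (1/4) Σ(k=0 to 3) X[k] · e^(2πikn/4)

Computing each x[n]:
x[0] = 2
x[1] = 0
x[2] = 2
x[3] = 0

x = [2, 0, 2, 0]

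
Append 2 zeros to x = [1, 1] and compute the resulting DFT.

Original 2-point DFT: [2, 0]
Zero-padded 4-point DFT provides frequency interpolation.

DFT_4([x, 0, ...]) = [2, 1-1i, 0, 1+1i]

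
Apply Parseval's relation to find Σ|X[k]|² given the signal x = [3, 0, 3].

Parseval: Σ|x[n]|² = (1/N)Σ|X[k]|², so Σ|X[k]|² = N·Σ|x[n]|² = 3·18.0000

Σ|X[k]|² = N·Σ|x[n]|² = 3·18.0000 = 54.0000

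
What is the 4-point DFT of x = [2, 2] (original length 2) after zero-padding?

Original 2-point DFT: [4, 0]
Zero-padded 4-point DFT provides frequency interpolation.

DFT_4([x, 0, ...]) = [4, 2-2i, 0, 2+2i]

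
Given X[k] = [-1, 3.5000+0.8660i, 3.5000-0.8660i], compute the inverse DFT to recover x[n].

x[n] = (1/3) Σ(k=0 to 2) X[k] · e^(2πikn/3)

Computing each x[n]:
x[0] = 2
x[1] = -2
x[2] = -1

x = [2, -2, -1]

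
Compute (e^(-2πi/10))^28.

Since ω_10^10 = 1, powers reduce modulo 10.
28 mod 10 = 8
So ω_10^28 = ω_10^8 = e^(-2πi·8/10)

ω_10^28 = ω_10^8 = 0.3090+0.9511i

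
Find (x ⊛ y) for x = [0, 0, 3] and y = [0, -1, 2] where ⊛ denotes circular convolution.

(x ⊛ y)[n] = Σ(m=0 to 2) x[m] · y[(n-m) mod 3]

Computing each output sample:
(x ⊛ y)[0] = -3
(x ⊛ y)[1] = 6
(x ⊛ y)[2] = 0

x ⊛ y = [-3, 6, 0]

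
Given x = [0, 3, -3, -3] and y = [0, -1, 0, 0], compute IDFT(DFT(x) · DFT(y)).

(x ⊛ y)[n] = Σ(m=0 to 3) x[m] · y[(n-m) mod 4]

Computing each output sample:
(x ⊛ y)[0] = 3
(x ⊛ y)[1] = 0
(x ⊛ y)[2] = -3
(x ⊛ y)[3] = 3

x ⊛ y = [3, 0, -3, 3]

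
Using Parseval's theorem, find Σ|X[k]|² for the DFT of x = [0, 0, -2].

Parseval: Σ|x[n]|² = (1/N)Σ|X[k]|², so Σ|X[k]|² = N·Σ|x[n]|² = 3·4.0000

Σ|X[k]|² = N·Σ|x[n]|² = 3·4.0000 = 12.0000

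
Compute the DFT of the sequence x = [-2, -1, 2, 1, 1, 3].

X[k] = Σ(n=0 to 5) x[n] · ω_6^(nk)
where ω_6 = e^(-2πi/6)

Computing each X[k]:
X[0] = 4
X[1] = -3.5000+2.5981i
X[2] = -3.5000+4.3301i
X[3] = -2
X[4] = -3.5000-4.3301i
X[5] = -3.5000-2.5981i

X = [4, -3.5000+2.5981i, -3.5000+4.3301i, -2, -3.5000-4.3301i, -3.5000-2.5981i]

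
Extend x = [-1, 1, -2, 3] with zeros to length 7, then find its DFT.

Original 4-point DFT: [1, 1+2i, -7, 1-2i]
Zero-padded 7-point DFT provides frequency interpolation.

DFT_7([x, 0, ...]) = [1, -2.6344-0.1336i, 2.4499+0.5028i, -3.8155-4.9223i, -3.8155+4.9223i, 2.4499-0.5028i, -2.6344+0.1336i]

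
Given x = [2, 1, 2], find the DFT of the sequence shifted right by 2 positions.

Time shift by 2: X_shifted[k] = ω_3^(2k) · X[k]
Shifted x = [1, 2, 2]

DFT(x[n-2]) = [5, -1, -1]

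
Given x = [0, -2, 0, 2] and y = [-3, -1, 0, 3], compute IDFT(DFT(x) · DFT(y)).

(x ⊛ y)[n] = Σ(m=0 to 3) x[m] · y[(n-m) mod 4]

Computing each output sample:
(x ⊛ y)[0] = -8
(x ⊛ y)[1] = 6
(x ⊛ y)[2] = 8
(x ⊛ y)[3] = -6

x ⊛ y = [-8, 6, 8, -6]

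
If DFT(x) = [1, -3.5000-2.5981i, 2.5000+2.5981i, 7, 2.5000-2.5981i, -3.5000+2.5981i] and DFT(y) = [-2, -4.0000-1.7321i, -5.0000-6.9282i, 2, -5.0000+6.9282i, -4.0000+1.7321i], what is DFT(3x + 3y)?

By linearity: DFT(3x + 3y) = 3·DFT(x) + 3·DFT(y)
= 3·[1, -3.5000-2.5981i, 2.5000+2.5981i, 7, 2.5000-2.5981i, -3.5000+2.5981i] + 3·[-2, -4.0000-1.7321i, -5.0000-6.9282i, 2, -5.0000+6.9282i, -4.0000+1.7321i]

Computing element-wise:
Z[0] = 3·(1) + 3·(-2) = -3
Z[1] = 3·(-3.5000-2.5981i) + 3·(-4.0000-1.7321i) = -22.5000-12.9906i
Z[2] = 3·(2.5000+2.5981i) + 3·(-5.0000-6.9282i) = -7.5000-12.9903i
Z[3] = 3·(7) + 3·(2) = 27
Z[4] = 3·(2.5000-2.5981i) + 3·(-5.0000+6.9282i) = -7.5000+12.9903i
Z[5] = 3·(-3.5000+2.5981i) + 3·(-4.0000+1.7321i) = -22.5000+12.9906i

DFT(3x + 3y) = 3·X + 3·Y = [-3, -22.5000-12.9906i, -7.5000-12.9903i, 27, -7.5000+12.9903i, -22.5000+12.9906i]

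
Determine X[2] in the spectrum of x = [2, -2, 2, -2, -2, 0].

X[2] = Σ(n=0 to 5) x[n] · ω_6^(2n) where ω_6 = e^(-2πi/6)
= (2)·ω_6^0 + (-2)·ω_6^2 + (2)·ω_6^4 + (-2)·ω_6^6 + (-2)·ω_6^8 + (0)·ω_6^10

X[2] = 1.0000+5.1962i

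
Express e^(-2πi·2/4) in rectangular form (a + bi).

ω_4^2 = e^(-2πi·2/4)
= cos(-2π·2/4) + i·sin(-2π·2/4)
= cos(-4π/4) + i·sin(-4π/4)

ω_4^2 = cos(-4π/4) + i·sin(-4π/4) = -1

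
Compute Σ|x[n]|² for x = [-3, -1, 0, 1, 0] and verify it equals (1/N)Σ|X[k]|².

Time domain:
Σ|x[n]|² = |-3|² + |-1|² + |0|² + |1|² + |0|² = 11.0000

Frequency domain:
(1/5)Σ|X[k]|² = (1/5)(|-3|² + |-4.1180+1.5388i|² + |-1.8820-0.3633i|² + |-1.8820+0.3633i|² + |-4.1180-1.5388i|²) = (1/5)·55.0000 = 11.0000

Both sides agree, confirming Parseval's theorem.

Σ|x[n]|² = (1/N)Σ|X[k]|² = 11.0000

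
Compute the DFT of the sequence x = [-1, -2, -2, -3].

X[k] = Σ(n=0 to 3) x[n] · ω_4^(nk)
where ω_4 = e^(-2πi/4)

Computing each X[k]:
X[0] = -8
X[1] = 1-1i
X[2] = 2
X[3] = 1+1i

X = [-8, 1-1i, 2, 1+1i]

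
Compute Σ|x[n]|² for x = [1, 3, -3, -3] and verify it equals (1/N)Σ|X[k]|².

Time domain:
Σ|x[n]|² = |1|² + |3|² + |-3|² + |-3|² = 28.0000

Frequency domain:
(1/4)Σ|X[k]|² = (1/4)(|-2|² + |4-6i|² + |-2|² + |4+6i|²) = (1/4)·112.0000 = 28.0000

Both sides agree, confirming Parseval's theorem.

Σ|x[n]|² = (1/N)Σ|X[k]|² = 28.0000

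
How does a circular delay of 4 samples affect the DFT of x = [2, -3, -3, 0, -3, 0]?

Time shift by 4: X_shifted[k] = ω_6^(4k) · X[k]
Shifted x = [-3, 0, -3, 0, 2, -3]

DFT(x[n-4]) = [-7, -4.0000+1.7321i, -1.0000-6.9282i, -1, -1.0000+6.9282i, -4.0000-1.7321i]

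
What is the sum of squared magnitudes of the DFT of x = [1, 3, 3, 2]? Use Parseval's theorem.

Parseval: Σ|x[n]|² = (1/N)Σ|X[k]|², so Σ|X[k]|² = N·Σ|x[n]|² = 4·23.0000

Σ|X[k]|² = N·Σ|x[n]|² = 4·23.0000 = 92.0000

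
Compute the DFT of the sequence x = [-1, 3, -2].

X[k] = Σ(n=0 to 2) x[n] · ω_3^(nk)
where ω_3 = e^(-2πi/3)

Computing each X[k]:
X[0] = 0
X[1] = -1.5000-4.3301i
X[2] = -1.5000+4.3301i

X = [0, -1.5000-4.3301i, -1.5000+4.3301i]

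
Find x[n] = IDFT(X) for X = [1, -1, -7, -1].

x[n] = (1/4) Σ(k=0 to 3) X[k] · e^(2πikn/4)

Computing each x[n]:
x[0] = -2
x[1] = 2
x[2] = -1
x[3] = 2

x = [-2, 2, -1, 2]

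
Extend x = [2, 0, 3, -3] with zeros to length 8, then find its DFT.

Original 4-point DFT: [2, -1-3i, 8, -1+3i]
Zero-padded 8-point DFT provides frequency interpolation.

DFT_8([x, 0, ...]) = [2, 4.1213-0.8787i, -1-3i, -0.1213+5.1213i, 8, -0.1213-5.1213i, -1+3i, 4.1213+0.8787i]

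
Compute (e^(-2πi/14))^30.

Since ω_14^14 = 1, powers reduce modulo 14.
30 mod 14 = 2
So ω_14^30 = ω_14^2 = e^(-2πi·2/14)

ω_14^30 = ω_14^2 = 0.6235-0.7818i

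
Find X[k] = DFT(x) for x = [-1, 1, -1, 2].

X[k] = Σ(n=0 to 3) x[n] · ω_4^(nk)
where ω_4 = e^(-2πi/4)

Computing each X[k]:
X[0] = 1
X[1] = 1i
X[2] = -5
X[3] = -1i

X = [1, 1i, -5, -1i]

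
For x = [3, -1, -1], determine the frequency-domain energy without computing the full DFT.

Parseval: Σ|x[n]|² = (1/N)Σ|X[k]|², so Σ|X[k]|² = N·Σ|x[n]|² = 3·11.0000

Σ|X[k]|² = N·Σ|x[n]|² = 3·11.0000 = 33.0000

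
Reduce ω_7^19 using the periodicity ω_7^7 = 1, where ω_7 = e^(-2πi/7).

Since ω_7^7 = 1, powers reduce modulo 7.
19 mod 7 = 5
So ω_7^19 = ω_7^5 = e^(-2πi·5/7)

ω_7^19 = ω_7^5 = -0.2225+0.9749i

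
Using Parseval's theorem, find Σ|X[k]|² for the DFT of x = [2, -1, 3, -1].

Parseval: Σ|x[n]|² = (1/N)Σ|X[k]|², so Σ|X[k]|² = N·Σ|x[n]|² = 4·15.0000

Σ|X[k]|² = N·Σ|x[n]|² = 4·15.0000 = 60.0000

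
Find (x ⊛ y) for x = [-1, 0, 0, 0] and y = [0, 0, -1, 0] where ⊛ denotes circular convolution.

(x ⊛ y)[n] = Σ(m=0 to 3) x[m] · y[(n-m) mod 4]

Computing each output sample:
(x ⊛ y)[0] = 0
(x ⊛ y)[1] = 0
(x ⊛ y)[2] = 1
(x ⊛ y)[3] = 0

x ⊛ y = [0, 0, 1, 0]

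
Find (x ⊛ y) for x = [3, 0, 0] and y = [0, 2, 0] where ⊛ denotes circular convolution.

(x ⊛ y)[n] = Σ(m=0 to 2) x[m] · y[(n-m) mod 3]

Computing each output sample:
(x ⊛ y)[0] = 0
(x ⊛ y)[1] = 6
(x ⊛ y)[2] = 0

x ⊛ y = [0, 6, 0]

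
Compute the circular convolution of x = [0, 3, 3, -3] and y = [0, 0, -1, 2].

(x ⊛ y)[n] = Σ(m=0 to 3) x[m] · y[(n-m) mod 4]

Computing each output sample:
(x ⊛ y)[0] = 3
(x ⊛ y)[1] = 9
(x ⊛ y)[2] = -6
(x ⊛ y)[3] = -3

x ⊛ y = [3, 9, -6, -3]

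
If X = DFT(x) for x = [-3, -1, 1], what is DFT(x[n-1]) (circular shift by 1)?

Time shift by 1: X_shifted[k] = ω_3^(1k) · X[k]
Shifted x = [1, -3, -1]

DFT(x[n-1]) = [-3, 3.0000+1.7321i, 3.0000-1.7321i]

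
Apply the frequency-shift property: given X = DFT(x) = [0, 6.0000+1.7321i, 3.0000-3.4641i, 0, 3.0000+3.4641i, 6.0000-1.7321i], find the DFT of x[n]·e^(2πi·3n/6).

Modulation property: DFT(ω_6^(-3n)·x[n]) = X[(k-3) mod 6], so circularly shift X by 3 positions.

X[k-3] = [0, 3.0000+3.4641i, 6.0000-1.7321i, 0, 6.0000+1.7321i, 3.0000-3.4641i]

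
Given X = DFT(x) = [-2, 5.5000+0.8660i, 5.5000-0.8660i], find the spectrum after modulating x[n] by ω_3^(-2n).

Modulation property: DFT(ω_3^(-2n)·x[n]) = X[(k-2) mod 3], so circularly shift X by 2 positions.

X[k-2] = [5.5000+0.8660i, 5.5000-0.8660i, -2]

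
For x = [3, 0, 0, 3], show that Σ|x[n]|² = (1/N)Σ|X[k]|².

Time domain:
Σ|x[n]|² = |3|² + |0|² + |0|² + |3|² = 18.0000

Frequency domain:
(1/4)Σ|X[k]|² = (1/4)(|6|² + |3+3i|² + |0|² + |3-3i|²) = (1/4)·72.0000 = 18.0000

Both sides agree, confirming Parseval's theorem.

Σ|x[n]|² = (1/N)Σ|X[k]|² = 18.0000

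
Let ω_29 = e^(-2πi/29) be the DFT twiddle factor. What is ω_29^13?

ω_29^13 = e^(-2πi·13/29)
= cos(-2π·13/29) + i·sin(-2π·13/29)
= cos(-26π/29) + i·sin(-26π/29)

ω_29^13 = cos(-26π/29) + i·sin(-26π/29) = -0.9477-0.3193i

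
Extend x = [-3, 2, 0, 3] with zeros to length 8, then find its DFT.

Original 4-point DFT: [2, -3+1i, -8, -3-1i]
Zero-padded 8-point DFT provides frequency interpolation.

DFT_8([x, 0, ...]) = [2, -3.7071-3.5355i, -3+1i, -2.2929-3.5355i, -8, -2.2929+3.5355i, -3-1i, -3.7071+3.5355i]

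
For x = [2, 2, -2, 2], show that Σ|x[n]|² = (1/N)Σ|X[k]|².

Time domain:
Σ|x[n]|² = |2|² + |2|² + |-2|² + |2|² = 16.0000

Frequency domain:
(1/4)Σ|X[k]|² = (1/4)(|4|² + |4|² + |-4|² + |4|²) = (1/4)·64.0000 = 16.0000

Both sides agree, confirming Parseval's theorem.

Σ|x[n]|² = (1/N)Σ|X[k]|² = 16.0000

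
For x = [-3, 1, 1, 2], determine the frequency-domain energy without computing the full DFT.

Parseval: Σ|x[n]|² = (1/N)Σ|X[k]|², so Σ|X[k]|² = N·Σ|x[n]|² = 4·15.0000

Σ|X[k]|² = N·Σ|x[n]|² = 4·15.0000 = 60.0000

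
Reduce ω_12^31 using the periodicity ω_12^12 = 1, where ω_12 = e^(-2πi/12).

Since ω_12^12 = 1, powers reduce modulo 12.
31 mod 12 = 7
So ω_12^31 = ω_12^7 = e^(-2πi·7/12)

ω_12^31 = ω_12^7 = -0.8660+0.5000i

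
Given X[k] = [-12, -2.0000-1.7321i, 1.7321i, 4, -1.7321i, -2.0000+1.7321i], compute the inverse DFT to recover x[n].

x[n] = (1/6) Σ(k=0 to 5) X[k] · e^(2πikn/6)

Computing each x[n]:
x[0] = -2
x[1] = -3
x[2] = 0
x[3] = -2
x[4] = -2
x[5] = -3

x = [-2, -3, 0, -2, -2, -3]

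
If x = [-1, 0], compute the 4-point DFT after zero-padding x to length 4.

Original 2-point DFT: [-1, -1]
Zero-padded 4-point DFT provides frequency interpolation.

DFT_4([x, 0, ...]) = [-1, -1, -1, -1]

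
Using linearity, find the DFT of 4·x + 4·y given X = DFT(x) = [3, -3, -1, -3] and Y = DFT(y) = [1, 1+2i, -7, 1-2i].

By linearity: DFT(4x + 4y) = 4·DFT(x) + 4·DFT(y)
= 4·[3, -3, -1, -3] + 4·[1, 1+2i, -7, 1-2i]

Computing element-wise:
Z[0] = 4·(3) + 4·(1) = 16
Z[1] = 4·(-3) + 4·(1+2i) = -8+8i
Z[2] = 4·(-1) + 4·(-7) = -32
Z[3] = 4·(-3) + 4·(1-2i) = -8-8i

DFT(4x + 4y) = 4·X + 4·Y = [16, -8+8i, -32, -8-8i]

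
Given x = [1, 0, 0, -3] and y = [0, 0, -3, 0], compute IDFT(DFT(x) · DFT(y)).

(x ⊛ y)[n] = Σ(m=0 to 3) x[m] · y[(n-m) mod 4]

Computing each output sample:
(x ⊛ y)[0] = 0
(x ⊛ y)[1] = 9
(x ⊛ y)[2] = -3
(x ⊛ y)[3] = 0

x ⊛ y = [0, 9, -3, 0]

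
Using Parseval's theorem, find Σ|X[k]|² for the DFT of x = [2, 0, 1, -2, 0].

Parseval: Σ|x[n]|² = (1/N)Σ|X[k]|², so Σ|X[k]|² = N·Σ|x[n]|² = 5·9.0000

Σ|X[k]|² = N·Σ|x[n]|² = 5·9.0000 = 45.0000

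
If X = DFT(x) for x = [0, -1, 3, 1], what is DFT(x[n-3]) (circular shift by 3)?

Time shift by 3: X_shifted[k] = ω_4^(3k) · X[k]
Shifted x = [-1, 3, 1, 0]

DFT(x[n-3]) = [3, -2-3i, -3, -2+3i]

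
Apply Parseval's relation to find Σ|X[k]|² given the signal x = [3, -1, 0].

Parseval: Σ|x[n]|² = (1/N)Σ|X[k]|², so Σ|X[k]|² = N·Σ|x[n]|² = 3·10.0000

Σ|X[k]|² = N·Σ|x[n]|² = 3·10.0000 = 30.0000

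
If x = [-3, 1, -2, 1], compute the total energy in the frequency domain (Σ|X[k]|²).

Parseval: Σ|x[n]|² = (1/N)Σ|X[k]|², so Σ|X[k]|² = N·Σ|x[n]|² = 4·15.0000

Σ|X[k]|² = N·Σ|x[n]|² = 4·15.0000 = 60.0000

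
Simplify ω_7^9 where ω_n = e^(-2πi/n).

Since ω_7^7 = 1, powers reduce modulo 7.
9 mod 7 = 2
So ω_7^9 = ω_7^2 = e^(-2πi·2/7)

ω_7^9 = ω_7^2 = -0.2225-0.9749i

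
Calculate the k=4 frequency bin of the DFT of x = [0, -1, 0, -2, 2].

X[4] = Σ(n=0 to 4) x[n] · ω_5^(4n) where ω_5 = e^(-2πi/5)
= (0)·ω_5^0 + (-1)·ω_5^4 + (0)·ω_5^8 + (-2)·ω_5^12 + (2)·ω_5^16

X[4] = 1.9271-1.6776i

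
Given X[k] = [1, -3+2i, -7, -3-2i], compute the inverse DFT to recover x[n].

x[n] = (1/4) Σ(k=0 to 3) X[k] · e^(2πikn/4)

Computing each x[n]:
x[0] = -3
x[1] = 1
x[2] = 0
x[3] = 3

x = [-3, 1, 0, 3]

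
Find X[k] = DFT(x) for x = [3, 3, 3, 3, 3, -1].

X[k] = Σ(n=0 to 5) x[n] · ω_6^(nk)
where ω_6 = e^(-2πi/6)

Computing each X[k]:
X[0] = 14
X[1] = -2.0000-3.4641i
X[2] = 2.0000-3.4641i
X[3] = 4
X[4] = 2.0000+3.4641i
X[5] = -2.0000+3.4641i

X = [14, -2.0000-3.4641i, 2.0000-3.4641i, 4, 2.0000+3.4641i, -2.0000+3.4641i]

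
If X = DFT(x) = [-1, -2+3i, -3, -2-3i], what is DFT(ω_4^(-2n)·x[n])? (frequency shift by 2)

Modulation property: DFT(ω_4^(-2n)·x[n]) = X[(k-2) mod 4], so circularly shift X by 2 positions.

X[k-2] = [-3, -2-3i, -1, -2+3i]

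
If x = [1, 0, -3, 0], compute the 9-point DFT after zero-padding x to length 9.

Original 4-point DFT: [-2, 4, -2, 4]
Zero-padded 9-point DFT provides frequency interpolation.

DFT_9([x, 0, ...]) = [-2, 0.4791+2.9544i, 3.8191+1.0261i, 2.5000-2.5981i, -1.2981-1.9284i, -1.2981+1.9284i, 2.5000+2.5981i, 3.8191-1.0261i, 0.4791-2.9544i]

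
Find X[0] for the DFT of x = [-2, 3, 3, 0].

X[0] = Σ(n=0 to 3) x[n] · ω_4^0 = Σ x[n]
= (-2) + (3) + (3) + (0)

X[0] = 4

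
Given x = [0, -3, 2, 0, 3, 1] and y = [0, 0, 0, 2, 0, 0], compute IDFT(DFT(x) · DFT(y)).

(x ⊛ y)[n] = Σ(m=0 to 5) x[m] · y[(n-m) mod 6]

Computing each output sample:
(x ⊛ y)[0] = 0
(x ⊛ y)[1] = 6
(x ⊛ y)[2] = 2
(x ⊛ y)[3] = 0
(x ⊛ y)[4] = -6
(x ⊛ y)[5] = 4

x ⊛ y = [0, 6, 2, 0, -6, 4]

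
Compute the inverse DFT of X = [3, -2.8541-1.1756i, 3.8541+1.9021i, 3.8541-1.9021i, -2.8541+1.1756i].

x[n] = (1/5) Σ(k=0 to 4) X[k] · e^(2πikn/5)

Computing each x[n]:
x[0] = 1
x[1] = -1
x[2] = 3
x[3] = 1
x[4] = -1

x = [1, -1, 3, 1, -1]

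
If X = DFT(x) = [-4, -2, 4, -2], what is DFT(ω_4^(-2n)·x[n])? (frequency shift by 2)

Modulation property: DFT(ω_4^(-2n)·x[n]) = X[(k-2) mod 4], so circularly shift X by 2 positions.

X[k-2] = [4, -2, -4, -2]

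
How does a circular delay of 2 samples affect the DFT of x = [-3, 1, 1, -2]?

Time shift by 2: X_shifted[k] = ω_4^(2k) · X[k]
Shifted x = [1, -2, -3, 1]

DFT(x[n-2]) = [-3, 4+3i, -1, 4-3i]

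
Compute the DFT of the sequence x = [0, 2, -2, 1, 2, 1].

X[k] = Σ(n=0 to 5) x[n] · ω_6^(nk)
where ω_6 = e^(-2πi/6)

Computing each X[k]:
X[0] = 4
X[1] = 0.5000+2.5981i
X[2] = -0.5000-4.3301i
X[3] = -4
X[4] = -0.5000+4.3301i
X[5] = 0.5000-2.5981i

X = [4, 0.5000+2.5981i, -0.5000-4.3301i, -4, -0.5000+4.3301i, 0.5000-2.5981i]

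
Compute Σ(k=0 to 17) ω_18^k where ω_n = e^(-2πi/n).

Sum of all nth roots of unity equals 0 for n > 1 (geometric series with r ≠ 1).

0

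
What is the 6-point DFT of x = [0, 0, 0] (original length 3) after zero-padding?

Original 3-point DFT: [0, 0, 0]
Zero-padded 6-point DFT provides frequency interpolation.

DFT_6([x, 0, ...]) = [0, 0, 0, 0, 0, 0]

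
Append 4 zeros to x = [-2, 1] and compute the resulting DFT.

Original 2-point DFT: [-1, -3]
Zero-padded 6-point DFT provides frequency interpolation.

DFT_6([x, 0, ...]) = [-1, -1.5000-0.8660i, -2.5000-0.8660i, -3, -2.5000+0.8660i, -1.5000+0.8660i]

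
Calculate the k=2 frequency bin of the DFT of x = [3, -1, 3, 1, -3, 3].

X[2] = Σ(n=0 to 5) x[n] · ω_6^(2n) where ω_6 = e^(-2πi/6)
= (3)·ω_6^0 + (-1)·ω_6^2 + (3)·ω_6^4 + (1)·ω_6^6 + (-3)·ω_6^8 + (3)·ω_6^10

X[2] = 3.0000+8.6603i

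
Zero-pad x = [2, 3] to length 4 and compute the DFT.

Original 2-point DFT: [5, -1]
Zero-padded 4-point DFT provides frequency interpolation.

DFT_4([x, 0, ...]) = [5, 2-3i, -1, 2+3i]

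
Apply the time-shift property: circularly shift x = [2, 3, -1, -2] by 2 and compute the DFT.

Time shift by 2: X_shifted[k] = ω_4^(2k) · X[k]
Shifted x = [-1, -2, 2, 3]

DFT(x[n-2]) = [2, -3+5i, 0, -3-5i]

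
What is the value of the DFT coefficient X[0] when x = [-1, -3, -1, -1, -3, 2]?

X[0] = Σ(n=0 to 5) x[n] · ω_6^0 = Σ x[n]
= (-1) + (-3) + (-1) + (-1) + (-3) + (2)

X[0] = -7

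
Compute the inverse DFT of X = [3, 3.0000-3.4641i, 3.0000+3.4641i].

x[n] = (1/3) Σ(k=0 to 2) X[k] · e^(2πikn/3)

Computing each x[n]:
x[0] = 3
x[1] = 2
x[2] = -2

x = [3, 2, -2]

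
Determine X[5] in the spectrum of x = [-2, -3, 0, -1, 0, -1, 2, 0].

X[5] = Σ(n=0 to 7) x[n] · ω_8^(5n) where ω_8 = e^(-2πi/8)
= (-2)·ω_8^0 + (-3)·ω_8^5 + (0)·ω_8^10 + (-1)·ω_8^15 + (0)·ω_8^20 + (-1)·ω_8^25 + (2)·ω_8^30 + (0)·ω_8^35

X[5] = -1.2929-0.1213i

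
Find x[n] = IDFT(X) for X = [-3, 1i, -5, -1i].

x[n] = (1/4) Σ(k=0 to 3) X[k] · e^(2πikn/4)

Computing each x[n]:
x[0] = -2
x[1] = 0
x[2] = -2
x[3] = 1

x = [-2, 0, -2, 1]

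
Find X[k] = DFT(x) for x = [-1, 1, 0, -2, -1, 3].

X[k] = Σ(n=0 to 5) x[n] · ω_6^(nk)
where ω_6 = e^(-2πi/6)

Computing each X[k]:
X[0] = 0
X[1] = 3.5000+0.8660i
X[2] = -4.5000+2.5981i
X[3] = -4
X[4] = -4.5000-2.5981i
X[5] = 3.5000-0.8660i

X = [0, 3.5000+0.8660i, -4.5000+2.5981i, -4, -4.5000-2.5981i, 3.5000-0.8660i]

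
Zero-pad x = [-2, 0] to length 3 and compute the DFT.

Original 2-point DFT: [-2, -2]
Zero-padded 3-point DFT provides frequency interpolation.

DFT_3([x, 0, ...]) = [-2, -2, -2]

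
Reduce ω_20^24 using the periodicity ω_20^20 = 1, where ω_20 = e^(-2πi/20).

Since ω_20^20 = 1, powers reduce modulo 20.
24 mod 20 = 4
So ω_20^24 = ω_20^4 = e^(-2πi·4/20)

ω_20^24 = ω_20^4 = 0.3090-0.9511i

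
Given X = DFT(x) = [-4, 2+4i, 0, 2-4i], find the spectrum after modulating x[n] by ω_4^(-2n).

Modulation property: DFT(ω_4^(-2n)·x[n]) = X[(k-2) mod 4], so circularly shift X by 2 positions.

X[k-2] = [0, 2-4i, -4, 2+4i]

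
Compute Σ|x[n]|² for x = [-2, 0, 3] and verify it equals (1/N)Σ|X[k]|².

Time domain:
Σ|x[n]|² = |-2|² + |0|² + |3|² = 13.0000

Frequency domain:
(1/3)Σ|X[k]|² = (1/3)(|1|² + |-3.5000+2.5981i|² + |-3.5000-2.5981i|²) = (1/3)·39.0000 = 13.0000

Both sides agree, confirming Parseval's theorem.

Σ|x[n]|² = (1/N)Σ|X[k]|² = 13.0000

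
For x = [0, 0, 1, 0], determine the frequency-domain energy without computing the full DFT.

Parseval: Σ|x[n]|² = (1/N)Σ|X[k]|², so Σ|X[k]|² = N·Σ|x[n]|² = 4·1.0000

Σ|X[k]|² = N·Σ|x[n]|² = 4·1.0000 = 4.0000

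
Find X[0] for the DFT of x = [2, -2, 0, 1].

X[0] = Σ(n=0 to 3) x[n] · ω_4^0 = Σ x[n]
= (2) + (-2) + (0) + (1)

X[0] = 1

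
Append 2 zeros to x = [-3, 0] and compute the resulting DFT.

Original 2-point DFT: [-3, -3]
Zero-padded 4-point DFT provides frequency interpolation.

DFT_4([x, 0, ...]) = [-3, -3, -3, -3]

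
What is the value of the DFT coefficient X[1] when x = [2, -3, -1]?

X[1] = Σ(n=0 to 2) x[n] · ω_3^(1n) where ω_3 = e^(-2πi/3)
= (2)·ω_3^0 + (-3)·ω_3^1 + (-1)·ω_3^2

X[1] = 4.0000+1.7321i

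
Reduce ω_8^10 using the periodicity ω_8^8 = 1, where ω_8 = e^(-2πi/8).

Since ω_8^8 = 1, powers reduce modulo 8.
10 mod 8 = 2
So ω_8^10 = ω_8^2 = e^(-2πi·2/8)

ω_8^10 = ω_8^2 = -1i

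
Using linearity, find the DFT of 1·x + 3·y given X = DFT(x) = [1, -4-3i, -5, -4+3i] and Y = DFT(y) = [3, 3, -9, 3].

By linearity: DFT(1x + 3y) = 1·DFT(x) + 3·DFT(y)
= 1·[1, -4-3i, -5, -4+3i] + 3·[3, 3, -9, 3]

Computing element-wise:
Z[0] = 1·(1) + 3·(3) = 10
Z[1] = 1·(-4-3i) + 3·(3) = 5-3i
Z[2] = 1·(-5) + 3·(-9) = -32
Z[3] = 1·(-4+3i) + 3·(3) = 5+3i

DFT(1x + 3y) = 1·X + 3·Y = [10, 5-3i, -32, 5+3i]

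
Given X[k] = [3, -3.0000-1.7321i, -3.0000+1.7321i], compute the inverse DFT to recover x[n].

x[n] = (1/3) Σ(k=0 to 2) X[k] · e^(2πikn/3)

Computing each x[n]:
x[0] = -1
x[1] = 3
x[2] = 1

x = [-1, 3, 1]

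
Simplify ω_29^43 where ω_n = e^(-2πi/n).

Since ω_29^29 = 1, powers reduce modulo 29.
43 mod 29 = 14
So ω_29^43 = ω_29^14 = e^(-2πi·14/29)

ω_29^43 = ω_29^14 = -0.9941-0.1081i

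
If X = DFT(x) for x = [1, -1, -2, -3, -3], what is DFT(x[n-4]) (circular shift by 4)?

Time shift by 4: X_shifted[k] = ω_5^(4k) · X[k]
Shifted x = [-1, -2, -3, -3, 1]

DFT(x[n-4]) = [-8, 3.5451+2.8532i, -2.0451+1.7634i, -2.0451-1.7634i, 3.5451-2.8532i]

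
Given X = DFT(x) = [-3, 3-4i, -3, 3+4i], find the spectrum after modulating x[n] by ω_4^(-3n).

Modulation property: DFT(ω_4^(-3n)·x[n]) = X[(k-3) mod 4], so circularly shift X by 3 positions.

X[k-3] = [3-4i, -3, 3+4i, -3]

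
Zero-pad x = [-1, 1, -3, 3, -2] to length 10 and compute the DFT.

Original 5-point DFT: [-2, -1.3090+0.6735i, -0.1910-7.4697i, -0.1910+7.4697i, -1.3090-0.6735i]
Zero-padded 10-point DFT provides frequency interpolation.

DFT_10([x, 0, ...]) = [-2, -0.4271+0.5878i, -1.3090+0.6735i, 2.9271+0.9511i, -0.1910-7.4697i, -10, -0.1910+7.4697i, 2.9271-0.9511i, -1.3090-0.6735i, -0.4271-0.5878i]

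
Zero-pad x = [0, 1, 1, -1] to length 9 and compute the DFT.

Original 4-point DFT: [1, -1-2i, 1, -1+2i]
Zero-padded 9-point DFT provides frequency interpolation.

DFT_9([x, 0, ...]) = [1, 1.4397-0.7616i, -0.2660-2.1929i, -2, 0.3264+1.1668i, 0.3264-1.1668i, -2, -0.2660+2.1929i, 1.4397+0.7616i]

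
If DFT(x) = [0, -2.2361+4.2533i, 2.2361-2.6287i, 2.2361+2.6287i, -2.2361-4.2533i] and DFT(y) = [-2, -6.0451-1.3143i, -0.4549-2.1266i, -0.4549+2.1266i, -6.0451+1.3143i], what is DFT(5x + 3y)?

By linearity: DFT(5x + 3y) = 5·DFT(x) + 3·DFT(y)
= 5·[0, -2.2361+4.2533i, 2.2361-2.6287i, 2.2361+2.6287i, -2.2361-4.2533i] + 3·[-2, -6.0451-1.3143i, -0.4549-2.1266i, -0.4549+2.1266i, -6.0451+1.3143i]

Computing element-wise:
Z[0] = 5·(0) + 3·(-2) = -6
Z[1] = 5·(-2.2361+4.2533i) + 3·(-6.0451-1.3143i) = -29.3158+17.3236i
Z[2] = 5·(2.2361-2.6287i) + 3·(-0.4549-2.1266i) = 9.8158-19.5233i
Z[3] = 5·(2.2361+2.6287i) + 3·(-0.4549+2.1266i) = 9.8158+19.5233i
Z[4] = 5·(-2.2361-4.2533i) + 3·(-6.0451+1.3143i) = -29.3158-17.3236i

DFT(5x + 3y) = 5·X + 3·Y = [-6, -29.3158+17.3236i, 9.8158-19.5233i, 9.8158+19.5233i, -29.3158-17.3236i]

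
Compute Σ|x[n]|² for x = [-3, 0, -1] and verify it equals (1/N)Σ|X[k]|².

Time domain:
Σ|x[n]|² = |-3|² + |0|² + |-1|² = 10.0000

Frequency domain:
(1/3)Σ|X[k]|² = (1/3)(|-4|² + |-2.5000-0.8660i|² + |-2.5000+0.8660i|²) = (1/3)·30.0000 = 10.0000

Both sides agree, confirming Parseval's theorem.

Σ|x[n]|² = (1/N)Σ|X[k]|² = 10.0000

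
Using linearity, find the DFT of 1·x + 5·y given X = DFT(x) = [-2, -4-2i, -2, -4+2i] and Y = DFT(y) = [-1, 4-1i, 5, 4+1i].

By linearity: DFT(1x + 5y) = 1·DFT(x) + 5·DFT(y)
= 1·[-2, -4-2i, -2, -4+2i] + 5·[-1, 4-1i, 5, 4+1i]

Computing element-wise:
Z[0] = 1·(-2) + 5·(-1) = -7
Z[1] = 1·(-4-2i) + 5·(4-1i) = 16-7i
Z[2] = 1·(-2) + 5·(5) = 23
Z[3] = 1·(-4+2i) + 5·(4+1i) = 16+7i

DFT(1x + 5y) = 1·X + 5·Y = [-7, 16-7i, 23, 16+7i]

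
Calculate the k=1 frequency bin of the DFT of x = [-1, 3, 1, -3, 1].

X[1] = Σ(n=0 to 4) x[n] · ω_5^(1n) where ω_5 = e^(-2πi/5)
= (-1)·ω_5^0 + (3)·ω_5^1 + (1)·ω_5^2 + (-3)·ω_5^3 + (1)·ω_5^4

X[1] = 1.8541-4.2533i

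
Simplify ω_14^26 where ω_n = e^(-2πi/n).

Since ω_14^14 = 1, powers reduce modulo 14.
26 mod 14 = 12
So ω_14^26 = ω_14^12 = e^(-2πi·12/14)

ω_14^26 = ω_14^12 = 0.6235+0.7818i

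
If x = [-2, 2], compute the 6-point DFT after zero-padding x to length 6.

Original 2-point DFT: [0, -4]
Zero-padded 6-point DFT provides frequency interpolation.

DFT_6([x, 0, ...]) = [0, -1.0000-1.7321i, -3.0000-1.7321i, -4, -3.0000+1.7321i, -1.0000+1.7321i]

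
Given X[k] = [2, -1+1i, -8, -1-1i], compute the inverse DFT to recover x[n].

x[n] = (1/4) Σ(k=0 to 3) X[k] · e^(2πikn/4)

Computing each x[n]:
x[0] = -2
x[1] = 2
x[2] = -1
x[3] = 3

x = [-2, 2, -1, 3]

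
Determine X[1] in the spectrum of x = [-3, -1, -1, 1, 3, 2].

X[1] = Σ(n=0 to 5) x[n] · ω_6^(1n) where ω_6 = e^(-2πi/6)
= (-3)·ω_6^0 + (-1)·ω_6^1 + (-1)·ω_6^2 + (1)·ω_6^3 + (3)·ω_6^4 + (2)·ω_6^5

X[1] = -4.5000+6.0622i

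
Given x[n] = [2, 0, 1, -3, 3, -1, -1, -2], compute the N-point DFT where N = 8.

X[k] = Σ(n=0 to 7) x[n] · ω_8^(nk)
where ω_8 = e^(-2πi/8)

Computing each X[k]:
X[0] = -1
X[1] = 0.4142-2.0000i
X[2] = 5-4i
X[3] = -2.4142+2.0000i
X[4] = 11
X[5] = -2.4142-2.0000i
X[6] = 5+4i
X[7] = 0.4142+2.0000i

X = [-1, 0.4142-2.0000i, 5-4i, -2.4142+2.0000i, 11, -2.4142-2.0000i, 5+4i, 0.4142+2.0000i]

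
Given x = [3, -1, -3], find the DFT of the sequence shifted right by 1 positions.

Time shift by 1: X_shifted[k] = ω_3^(1k) · X[k]
Shifted x = [-3, 3, -1]

DFT(x[n-1]) = [-1, -4.0000-3.4641i, -4.0000+3.4641i]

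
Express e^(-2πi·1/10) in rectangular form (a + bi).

ω_10^1 = e^(-2πi·1/10)
= cos(-2π·1/10) + i·sin(-2π·1/10)
= cos(-2π/10) + i·sin(-2π/10)

ω_10^1 = cos(-2π/10) + i·sin(-2π/10) = 0.8090-0.5878i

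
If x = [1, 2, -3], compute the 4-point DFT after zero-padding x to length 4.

Original 3-point DFT: [0, 1.5000-4.3301i, 1.5000+4.3301i]
Zero-padded 4-point DFT provides frequency interpolation.

DFT_4([x, 0, ...]) = [0, 4-2i, -4, 4+2i]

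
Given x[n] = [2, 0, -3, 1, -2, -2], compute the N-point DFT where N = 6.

X[k] = Σ(n=0 to 5) x[n] · ω_6^(nk)
where ω_6 = e^(-2πi/6)

Computing each X[k]:
X[0] = -4
X[1] = 2.5000-0.8660i
X[2] = 6.5000-2.5981i
X[3] = -2
X[4] = 6.5000+2.5981i
X[5] = 2.5000+0.8660i

X = [-4, 2.5000-0.8660i, 6.5000-2.5981i, -2, 6.5000+2.5981i, 2.5000+0.8660i]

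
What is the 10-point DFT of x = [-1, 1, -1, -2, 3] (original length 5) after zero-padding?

Original 5-point DFT: [0, 2.6631+1.3143i, -5.1631+2.1266i, -5.1631-2.1266i, 2.6631-1.3143i]
Zero-padded 10-point DFT provides frequency interpolation.

DFT_10([x, 0, ...]) = [0, -2.3090+0.5020i, 2.6631+1.3143i, -1.1910-5.5676i, -5.1631+2.1266i, 2, -5.1631-2.1266i, -1.1910+5.5676i, 2.6631-1.3143i, -2.3090-0.5020i]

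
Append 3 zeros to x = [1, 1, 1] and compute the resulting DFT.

Original 3-point DFT: [3, 0, 0]
Zero-padded 6-point DFT provides frequency interpolation.

DFT_6([x, 0, ...]) = [3, 1.0000-1.7321i, 0, 1, 0, 1.0000+1.7321i]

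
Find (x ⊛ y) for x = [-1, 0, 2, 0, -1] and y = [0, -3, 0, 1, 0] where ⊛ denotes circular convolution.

(x ⊛ y)[n] = Σ(m=0 to 4) x[m] · y[(n-m) mod 5]

Computing each output sample:
(x ⊛ y)[0] = 5
(x ⊛ y)[1] = 3
(x ⊛ y)[2] = -1
(x ⊛ y)[3] = -7
(x ⊛ y)[4] = 0

x ⊛ y = [5, 3, -1, -7, 0]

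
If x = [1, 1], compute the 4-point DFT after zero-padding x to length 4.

Original 2-point DFT: [2, 0]
Zero-padded 4-point DFT provides frequency interpolation.

DFT_4([x, 0, ...]) = [2, 1-1i, 0, 1+1i]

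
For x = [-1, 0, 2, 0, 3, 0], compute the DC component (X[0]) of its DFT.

X[0] = Σ(n=0 to 5) x[n] · ω_6^0 = Σ x[n]
= (-1) + (0) + (2) + (0) + (3) + (0)

X[0] = 4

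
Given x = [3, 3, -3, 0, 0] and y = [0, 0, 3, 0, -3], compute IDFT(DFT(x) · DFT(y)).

(x ⊛ y)[n] = Σ(m=0 to 4) x[m] · y[(n-m) mod 5]

Computing each output sample:
(x ⊛ y)[0] = -9
(x ⊛ y)[1] = 9
(x ⊛ y)[2] = 9
(x ⊛ y)[3] = 9
(x ⊛ y)[4] = -18

x ⊛ y = [-9, 9, 9, 9, -18]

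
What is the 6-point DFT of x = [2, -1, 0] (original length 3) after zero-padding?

Original 3-point DFT: [1, 2.5000+0.8660i, 2.5000-0.8660i]
Zero-padded 6-point DFT provides frequency interpolation.

DFT_6([x, 0, ...]) = [1, 1.5000+0.8660i, 2.5000+0.8660i, 3, 2.5000-0.8660i, 1.5000-0.8660i]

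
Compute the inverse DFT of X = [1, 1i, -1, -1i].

x[n] = (1/4) Σ(k=0 to 3) X[k] · e^(2πikn/4)

Computing each x[n]:
x[0] = 0
x[1] = 0
x[2] = 0
x[3] = 1

x = [0, 0, 0, 1]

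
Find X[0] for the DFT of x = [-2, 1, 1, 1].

X[0] = Σ(n=0 to 3) x[n] · ω_4^0 = Σ x[n]
= (-2) + (1) + (1) + (1)

X[0] = 1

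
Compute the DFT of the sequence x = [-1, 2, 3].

X[k] = Σ(n=0 to 2) x[n] · ω_3^(nk)
where ω_3 = e^(-2πi/3)

Computing each X[k]:
X[0] = 4
X[1] = -3.5000+0.8660i
X[2] = -3.5000-0.8660i

X = [4, -3.5000+0.8660i, -3.5000-0.8660i]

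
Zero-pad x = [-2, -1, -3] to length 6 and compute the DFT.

Original 3-point DFT: [-6, -1.7321i, 1.7321i]
Zero-padded 6-point DFT provides frequency interpolation.

DFT_6([x, 0, ...]) = [-6, -1.0000+3.4641i, -1.7321i, -4, 1.7321i, -1.0000-3.4641i]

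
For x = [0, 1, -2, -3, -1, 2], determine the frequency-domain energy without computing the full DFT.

Parseval: Σ|x[n]|² = (1/N)Σ|X[k]|², so Σ|X[k]|² = N·Σ|x[n]|² = 6·19.0000

Σ|X[k]|² = N·Σ|x[n]|² = 6·19.0000 = 114.0000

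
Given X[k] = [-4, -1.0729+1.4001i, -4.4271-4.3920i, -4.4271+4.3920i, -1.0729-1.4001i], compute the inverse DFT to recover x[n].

x[n] = (1/5) Σ(k=0 to 4) X[k] · e^(2πikn/5)

Computing each x[n]:
x[0] = -3
x[1] = 1
x[2] = -3
x[3] = 1
x[4] = 0

x = [-3, 1, -3, 1, 0]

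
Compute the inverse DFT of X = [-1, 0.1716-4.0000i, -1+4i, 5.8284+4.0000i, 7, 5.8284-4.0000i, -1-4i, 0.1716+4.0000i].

x[n] = (1/8) Σ(k=0 to 7) X[k] · e^(2πikn/8)

Computing each x[n]:
x[0] = 2
x[1] = -3
x[2] = 3
x[3] = 1
x[4] = -1
x[5] = -1
x[6] = -1
x[7] = -1

x = [2, -3, 3, 1, -1, -1, -1, -1]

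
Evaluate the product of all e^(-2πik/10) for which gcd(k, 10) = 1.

The primitive 10th roots of unity are ω_10^k for k coprime to 10: k ∈ {1, 3, 7, 9}
Their product equals the constant term of the cyclotomic polynomial Φ_10(x) up to sign.
For n ≥ 3, the product of all primitive nth roots of unity is 1. (For n=1 it is 1; for n=2 it is -1.)

1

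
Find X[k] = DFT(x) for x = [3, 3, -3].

X[k] = Σ(n=0 to 2) x[n] · ω_3^(nk)
where ω_3 = e^(-2πi/3)

Computing each X[k]:
X[0] = 3
X[1] = 3.0000-5.1962i
X[2] = 3.0000+5.1962i

X = [3, 3.0000-5.1962i, 3.0000+5.1962i]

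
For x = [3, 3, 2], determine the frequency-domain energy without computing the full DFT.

Parseval: Σ|x[n]|² = (1/N)Σ|X[k]|², so Σ|X[k]|² = N·Σ|x[n]|² = 3·22.0000

Σ|X[k]|² = N·Σ|x[n]|² = 3·22.0000 = 66.0000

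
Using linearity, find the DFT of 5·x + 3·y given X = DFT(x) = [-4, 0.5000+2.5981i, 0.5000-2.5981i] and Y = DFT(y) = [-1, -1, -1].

By linearity: DFT(5x + 3y) = 5·DFT(x) + 3·DFT(y)
= 5·[-4, 0.5000+2.5981i, 0.5000-2.5981i] + 3·[-1, -1, -1]

Computing element-wise:
Z[0] = 5·(-4) + 3·(-1) = -23
Z[1] = 5·(0.5000+2.5981i) + 3·(-1) = -0.5000+12.9905i
Z[2] = 5·(0.5000-2.5981i) + 3·(-1) = -0.5000-12.9905i

DFT(5x + 3y) = 5·X + 3·Y = [-23, -0.5000+12.9905i, -0.5000-12.9905i]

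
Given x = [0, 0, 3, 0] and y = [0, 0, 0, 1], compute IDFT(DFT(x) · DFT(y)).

(x ⊛ y)[n] = Σ(m=0 to 3) x[m] · y[(n-m) mod 4]

Computing each output sample:
(x ⊛ y)[0] = 0
(x ⊛ y)[1] = 3
(x ⊛ y)[2] = 0
(x ⊛ y)[3] = 0

x ⊛ y = [0, 3, 0, 0]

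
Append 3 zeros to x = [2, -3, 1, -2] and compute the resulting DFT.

Original 4-point DFT: [-2, 1+1i, 8, 1-1i]
Zero-padded 7-point DFT provides frequency interpolation.

DFT_7([x, 0, ...]) = [-2, 1.7089+2.2383i, 0.5196+1.7950i, 5.7714+4.0333i, 5.7714-4.0333i, 0.5196-1.7950i, 1.7089-2.2383i]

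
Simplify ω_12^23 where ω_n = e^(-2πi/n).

Since ω_12^12 = 1, powers reduce modulo 12.
23 mod 12 = 11
So ω_12^23 = ω_12^11 = e^(-2πi·11/12)

ω_12^23 = ω_12^11 = 0.8660+0.5000i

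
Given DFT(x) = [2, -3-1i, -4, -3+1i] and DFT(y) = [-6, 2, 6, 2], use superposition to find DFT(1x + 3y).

By linearity: DFT(1x + 3y) = 1·DFT(x) + 3·DFT(y)
= 1·[2, -3-1i, -4, -3+1i] + 3·[-6, 2, 6, 2]

Computing element-wise:
Z[0] = 1·(2) + 3·(-6) = -16
Z[1] = 1·(-3-1i) + 3·(2) = 3-1i
Z[2] = 1·(-4) + 3·(6) = 14
Z[3] = 1·(-3+1i) + 3·(2) = 3+1i

DFT(1x + 3y) = 1·X + 3·Y = [-16, 3-1i, 14, 3+1i]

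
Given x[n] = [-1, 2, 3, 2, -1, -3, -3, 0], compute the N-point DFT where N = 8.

X[k] = Σ(n=0 to 7) x[n] · ω_8^(nk)
where ω_8 = e^(-2πi/8)

Computing each X[k]:
X[0] = -1
X[1] = 2.1213-10.9497i
X[2] = -2+3i
X[3] = -2.1213+1.0503i
X[4] = -3
X[5] = -2.1213-1.0503i
X[6] = -2-3i
X[7] = 2.1213+10.9497i

X = [-1, 2.1213-10.9497i, -2+3i, -2.1213+1.0503i, -3, -2.1213-1.0503i, -2-3i, 2.1213+10.9497i]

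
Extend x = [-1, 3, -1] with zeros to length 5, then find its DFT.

Original 3-point DFT: [1, -2.0000-3.4641i, -2.0000+3.4641i]
Zero-padded 5-point DFT provides frequency interpolation.

DFT_5([x, 0, ...]) = [1, 0.7361-2.2654i, -3.7361-2.7144i, -3.7361+2.7144i, 0.7361+2.2654i]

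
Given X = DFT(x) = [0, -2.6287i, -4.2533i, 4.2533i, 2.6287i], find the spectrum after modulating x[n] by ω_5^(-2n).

Modulation property: DFT(ω_5^(-2n)·x[n]) = X[(k-2) mod 5], so circularly shift X by 2 positions.

X[k-2] = [4.2533i, 2.6287i, 0, -2.6287i, -4.2533i]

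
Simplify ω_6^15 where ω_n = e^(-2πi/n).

Since ω_6^6 = 1, powers reduce modulo 6.
15 mod 6 = 3
So ω_6^15 = ω_6^3 = e^(-2πi·3/6)

ω_6^15 = ω_6^3 = -1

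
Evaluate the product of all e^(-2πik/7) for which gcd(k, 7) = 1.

The primitive 7th roots of unity are ω_7^k for k coprime to 7: k ∈ {1, 2, 3, 4, 5, 6}
Their product equals the constant term of the cyclotomic polynomial Φ_7(x) up to sign.
For n ≥ 3, the product of all primitive nth roots of unity is 1. (For n=1 it is 1; for n=2 it is -1.)

1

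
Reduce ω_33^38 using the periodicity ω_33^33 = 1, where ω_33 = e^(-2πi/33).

Since ω_33^33 = 1, powers reduce modulo 33.
38 mod 33 = 5
So ω_33^38 = ω_33^5 = e^(-2πi·5/33)

ω_33^38 = ω_33^5 = 0.5801-0.8146i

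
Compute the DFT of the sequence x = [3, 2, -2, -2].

X[k] = Σ(n=0 to 3) x[n] · ω_4^(nk)
where ω_4 = e^(-2πi/4)

Computing each X[k]:
X[0] = 1
X[1] = 5-4i
X[2] = 1
X[3] = 5+4i

X = [1, 5-4i, 1, 5+4i]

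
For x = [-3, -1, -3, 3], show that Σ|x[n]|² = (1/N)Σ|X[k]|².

Time domain:
Σ|x[n]|² = |-3|² + |-1|² + |-3|² + |3|² = 28.0000

Frequency domain:
(1/4)Σ|X[k]|² = (1/4)(|-4|² + |4i|² + |-8|² + |-4i|²) = (1/4)·112.0000 = 28.0000

Both sides agree, confirming Parseval's theorem.

Σ|x[n]|² = (1/N)Σ|X[k]|² = 28.0000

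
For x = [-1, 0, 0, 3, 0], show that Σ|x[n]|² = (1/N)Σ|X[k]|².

Time domain:
Σ|x[n]|² = |-1|² + |0|² + |0|² + |3|² + |0|² = 10.0000

Frequency domain:
(1/5)Σ|X[k]|² = (1/5)(|2|² + |-3.4271+1.7634i|² + |-0.0729-2.8532i|² + |-0.0729+2.8532i|² + |-3.4271-1.7634i|²) = (1/5)·50.0000 = 10.0000

Both sides agree, confirming Parseval's theorem.

Σ|x[n]|² = (1/N)Σ|X[k]|² = 10.0000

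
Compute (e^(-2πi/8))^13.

Since ω_8^8 = 1, powers reduce modulo 8.
13 mod 8 = 5
So ω_8^13 = ω_8^5 = e^(-2πi·5/8)

ω_8^13 = ω_8^5 = -0.7071+0.7071i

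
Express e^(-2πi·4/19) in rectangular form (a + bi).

ω_19^4 = e^(-2πi·4/19)
= cos(-2π·4/19) + i·sin(-2π·4/19)
= cos(-8π/19) + i·sin(-8π/19)

ω_19^4 = cos(-8π/19) + i·sin(-8π/19) = 0.2455-0.9694i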